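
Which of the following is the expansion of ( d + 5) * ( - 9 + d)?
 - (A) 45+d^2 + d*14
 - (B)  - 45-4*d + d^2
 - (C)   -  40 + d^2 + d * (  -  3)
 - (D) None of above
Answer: B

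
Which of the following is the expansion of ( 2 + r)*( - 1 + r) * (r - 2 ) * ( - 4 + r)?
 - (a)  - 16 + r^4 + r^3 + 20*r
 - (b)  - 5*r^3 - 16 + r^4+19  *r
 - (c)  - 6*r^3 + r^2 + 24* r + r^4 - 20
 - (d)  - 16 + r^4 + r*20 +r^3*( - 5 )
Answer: d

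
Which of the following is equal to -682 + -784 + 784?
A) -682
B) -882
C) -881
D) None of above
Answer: A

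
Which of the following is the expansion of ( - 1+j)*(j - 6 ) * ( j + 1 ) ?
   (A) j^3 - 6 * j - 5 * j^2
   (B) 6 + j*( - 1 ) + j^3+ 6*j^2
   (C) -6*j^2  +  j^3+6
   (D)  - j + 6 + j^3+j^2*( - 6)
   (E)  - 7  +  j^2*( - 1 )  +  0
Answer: D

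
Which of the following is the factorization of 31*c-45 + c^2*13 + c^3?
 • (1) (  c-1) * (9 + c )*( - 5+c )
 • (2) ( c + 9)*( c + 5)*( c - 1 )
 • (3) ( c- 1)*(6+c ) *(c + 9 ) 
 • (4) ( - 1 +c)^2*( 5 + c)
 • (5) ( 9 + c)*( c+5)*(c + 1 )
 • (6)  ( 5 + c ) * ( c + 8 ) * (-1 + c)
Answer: 2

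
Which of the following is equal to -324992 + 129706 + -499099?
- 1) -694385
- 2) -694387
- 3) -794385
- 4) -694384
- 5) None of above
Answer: 1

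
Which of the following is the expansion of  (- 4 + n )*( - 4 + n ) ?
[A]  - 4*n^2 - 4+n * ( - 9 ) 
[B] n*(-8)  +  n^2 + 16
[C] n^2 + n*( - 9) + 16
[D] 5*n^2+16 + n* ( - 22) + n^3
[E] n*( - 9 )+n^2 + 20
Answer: B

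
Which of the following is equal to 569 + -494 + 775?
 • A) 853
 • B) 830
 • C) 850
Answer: C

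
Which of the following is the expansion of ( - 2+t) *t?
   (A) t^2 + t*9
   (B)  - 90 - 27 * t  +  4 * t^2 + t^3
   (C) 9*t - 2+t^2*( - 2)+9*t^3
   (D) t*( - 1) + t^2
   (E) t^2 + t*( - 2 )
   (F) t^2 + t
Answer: E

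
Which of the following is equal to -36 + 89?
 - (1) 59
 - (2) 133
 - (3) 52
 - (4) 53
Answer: 4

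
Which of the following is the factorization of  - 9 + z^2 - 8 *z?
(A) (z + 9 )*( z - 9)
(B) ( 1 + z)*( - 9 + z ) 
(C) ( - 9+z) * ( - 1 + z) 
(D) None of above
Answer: B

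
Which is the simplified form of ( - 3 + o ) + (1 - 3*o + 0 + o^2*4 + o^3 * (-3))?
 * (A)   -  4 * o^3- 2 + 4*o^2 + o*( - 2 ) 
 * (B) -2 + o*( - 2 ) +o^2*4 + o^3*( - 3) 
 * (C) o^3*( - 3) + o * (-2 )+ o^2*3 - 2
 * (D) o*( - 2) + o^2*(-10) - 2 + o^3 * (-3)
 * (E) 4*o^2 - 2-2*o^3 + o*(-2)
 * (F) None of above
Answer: B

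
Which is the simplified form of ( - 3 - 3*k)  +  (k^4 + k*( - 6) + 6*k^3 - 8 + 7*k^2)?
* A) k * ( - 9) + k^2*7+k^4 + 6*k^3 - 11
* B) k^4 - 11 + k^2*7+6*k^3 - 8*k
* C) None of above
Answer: A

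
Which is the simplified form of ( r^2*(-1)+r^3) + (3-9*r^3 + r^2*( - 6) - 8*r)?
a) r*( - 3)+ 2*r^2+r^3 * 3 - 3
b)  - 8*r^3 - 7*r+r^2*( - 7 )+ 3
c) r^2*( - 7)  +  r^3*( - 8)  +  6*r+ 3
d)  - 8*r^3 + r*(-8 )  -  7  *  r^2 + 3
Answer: d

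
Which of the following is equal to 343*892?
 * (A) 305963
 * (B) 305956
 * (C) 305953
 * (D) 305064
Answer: B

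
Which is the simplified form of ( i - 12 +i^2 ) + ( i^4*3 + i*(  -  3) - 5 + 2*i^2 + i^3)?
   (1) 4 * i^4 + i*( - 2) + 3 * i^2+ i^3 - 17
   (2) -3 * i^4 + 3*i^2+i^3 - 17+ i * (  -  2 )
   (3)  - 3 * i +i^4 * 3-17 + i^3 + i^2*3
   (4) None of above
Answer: 4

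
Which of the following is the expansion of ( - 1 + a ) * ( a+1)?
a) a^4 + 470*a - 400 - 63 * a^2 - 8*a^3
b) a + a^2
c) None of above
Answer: c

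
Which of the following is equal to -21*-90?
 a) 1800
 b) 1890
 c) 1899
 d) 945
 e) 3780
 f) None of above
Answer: b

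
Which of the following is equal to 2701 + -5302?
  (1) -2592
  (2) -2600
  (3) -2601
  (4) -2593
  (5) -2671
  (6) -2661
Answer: 3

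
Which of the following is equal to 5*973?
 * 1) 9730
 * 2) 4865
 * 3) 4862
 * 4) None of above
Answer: 2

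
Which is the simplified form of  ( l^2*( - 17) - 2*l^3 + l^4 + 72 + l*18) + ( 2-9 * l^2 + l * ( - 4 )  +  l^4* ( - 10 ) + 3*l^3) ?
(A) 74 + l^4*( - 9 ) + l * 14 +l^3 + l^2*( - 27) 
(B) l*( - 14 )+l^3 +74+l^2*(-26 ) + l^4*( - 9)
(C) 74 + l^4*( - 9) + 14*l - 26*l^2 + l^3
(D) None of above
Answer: C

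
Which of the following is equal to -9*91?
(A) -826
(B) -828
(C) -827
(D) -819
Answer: D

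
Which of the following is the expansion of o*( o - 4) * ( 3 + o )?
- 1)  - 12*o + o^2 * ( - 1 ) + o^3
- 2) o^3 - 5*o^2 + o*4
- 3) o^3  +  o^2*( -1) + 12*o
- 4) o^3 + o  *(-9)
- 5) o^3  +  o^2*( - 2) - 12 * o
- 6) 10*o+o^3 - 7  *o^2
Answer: 1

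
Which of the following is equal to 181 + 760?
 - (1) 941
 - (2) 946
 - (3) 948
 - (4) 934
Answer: 1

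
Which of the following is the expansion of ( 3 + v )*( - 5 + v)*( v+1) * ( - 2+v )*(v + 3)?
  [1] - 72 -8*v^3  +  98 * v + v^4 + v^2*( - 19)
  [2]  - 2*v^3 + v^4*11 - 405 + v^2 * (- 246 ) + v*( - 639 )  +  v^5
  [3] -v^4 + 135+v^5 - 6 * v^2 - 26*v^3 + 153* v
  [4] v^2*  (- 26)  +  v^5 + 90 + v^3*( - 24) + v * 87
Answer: 4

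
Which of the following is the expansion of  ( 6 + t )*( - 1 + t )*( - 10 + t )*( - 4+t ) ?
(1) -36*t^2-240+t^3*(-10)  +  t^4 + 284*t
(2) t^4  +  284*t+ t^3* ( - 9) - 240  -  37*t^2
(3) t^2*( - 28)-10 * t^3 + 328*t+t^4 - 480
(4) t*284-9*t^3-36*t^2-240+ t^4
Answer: 4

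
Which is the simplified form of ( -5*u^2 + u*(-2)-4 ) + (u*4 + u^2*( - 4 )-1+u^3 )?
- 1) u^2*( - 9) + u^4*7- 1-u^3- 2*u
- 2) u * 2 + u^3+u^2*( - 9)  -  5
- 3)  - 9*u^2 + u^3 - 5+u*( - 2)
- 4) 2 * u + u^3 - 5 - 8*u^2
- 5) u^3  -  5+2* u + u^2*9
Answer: 2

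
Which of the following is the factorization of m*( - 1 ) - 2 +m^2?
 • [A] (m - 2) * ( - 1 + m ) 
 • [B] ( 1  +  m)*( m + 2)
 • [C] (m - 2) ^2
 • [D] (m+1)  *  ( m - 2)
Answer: D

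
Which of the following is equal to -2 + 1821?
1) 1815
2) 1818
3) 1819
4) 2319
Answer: 3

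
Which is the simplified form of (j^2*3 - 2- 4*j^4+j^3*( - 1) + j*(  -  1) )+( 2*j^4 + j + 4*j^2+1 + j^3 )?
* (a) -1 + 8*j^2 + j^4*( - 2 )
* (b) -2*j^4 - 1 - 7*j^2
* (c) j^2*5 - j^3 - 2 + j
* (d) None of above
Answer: d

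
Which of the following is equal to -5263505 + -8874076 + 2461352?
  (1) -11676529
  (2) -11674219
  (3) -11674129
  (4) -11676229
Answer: 4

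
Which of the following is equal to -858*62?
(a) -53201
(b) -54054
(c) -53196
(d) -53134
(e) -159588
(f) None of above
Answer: c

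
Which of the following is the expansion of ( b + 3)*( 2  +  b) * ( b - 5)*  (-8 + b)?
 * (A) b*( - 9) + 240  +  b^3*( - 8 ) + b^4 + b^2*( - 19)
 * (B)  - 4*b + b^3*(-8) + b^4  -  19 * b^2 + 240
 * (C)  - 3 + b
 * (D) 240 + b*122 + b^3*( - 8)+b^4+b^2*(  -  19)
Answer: D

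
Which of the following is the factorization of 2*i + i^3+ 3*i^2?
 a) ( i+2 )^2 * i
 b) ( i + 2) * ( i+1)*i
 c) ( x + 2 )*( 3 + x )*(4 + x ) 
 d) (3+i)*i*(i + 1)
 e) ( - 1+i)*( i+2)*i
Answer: b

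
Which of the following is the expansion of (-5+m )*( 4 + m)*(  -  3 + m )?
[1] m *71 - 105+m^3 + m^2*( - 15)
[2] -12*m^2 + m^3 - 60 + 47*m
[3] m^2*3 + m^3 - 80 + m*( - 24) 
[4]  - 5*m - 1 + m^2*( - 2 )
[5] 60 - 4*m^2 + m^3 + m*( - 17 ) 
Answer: 5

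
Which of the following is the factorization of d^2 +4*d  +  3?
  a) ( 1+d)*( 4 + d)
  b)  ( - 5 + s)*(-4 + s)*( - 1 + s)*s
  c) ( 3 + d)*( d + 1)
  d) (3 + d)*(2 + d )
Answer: c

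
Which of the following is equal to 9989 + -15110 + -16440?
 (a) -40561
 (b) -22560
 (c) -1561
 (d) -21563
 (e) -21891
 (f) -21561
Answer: f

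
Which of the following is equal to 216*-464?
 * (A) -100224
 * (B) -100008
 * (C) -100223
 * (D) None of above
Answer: A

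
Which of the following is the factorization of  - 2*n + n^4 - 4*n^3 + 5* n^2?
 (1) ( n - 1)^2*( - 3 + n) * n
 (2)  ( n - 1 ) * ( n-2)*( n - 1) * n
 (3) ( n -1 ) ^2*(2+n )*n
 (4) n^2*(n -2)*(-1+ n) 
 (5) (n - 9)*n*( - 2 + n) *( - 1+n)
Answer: 2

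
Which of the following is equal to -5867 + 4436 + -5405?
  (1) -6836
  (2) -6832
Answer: 1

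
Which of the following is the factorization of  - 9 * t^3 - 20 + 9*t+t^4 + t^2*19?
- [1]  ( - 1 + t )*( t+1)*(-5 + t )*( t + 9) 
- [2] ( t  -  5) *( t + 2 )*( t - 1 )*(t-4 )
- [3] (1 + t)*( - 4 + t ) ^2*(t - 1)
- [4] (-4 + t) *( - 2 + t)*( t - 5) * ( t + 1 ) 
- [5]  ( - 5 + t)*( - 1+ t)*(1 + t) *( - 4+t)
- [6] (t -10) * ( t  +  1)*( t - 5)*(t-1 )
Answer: 5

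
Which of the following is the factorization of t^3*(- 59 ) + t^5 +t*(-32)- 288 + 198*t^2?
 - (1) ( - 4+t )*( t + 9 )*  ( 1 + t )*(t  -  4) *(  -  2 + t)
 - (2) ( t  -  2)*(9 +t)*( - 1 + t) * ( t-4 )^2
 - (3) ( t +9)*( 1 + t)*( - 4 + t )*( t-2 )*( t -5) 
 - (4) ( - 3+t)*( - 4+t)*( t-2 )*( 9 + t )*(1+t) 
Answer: 1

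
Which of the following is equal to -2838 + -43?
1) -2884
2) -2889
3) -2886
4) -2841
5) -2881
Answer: 5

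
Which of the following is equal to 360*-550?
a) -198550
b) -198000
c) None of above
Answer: b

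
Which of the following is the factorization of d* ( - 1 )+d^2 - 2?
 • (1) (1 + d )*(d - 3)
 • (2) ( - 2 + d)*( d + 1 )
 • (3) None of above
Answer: 2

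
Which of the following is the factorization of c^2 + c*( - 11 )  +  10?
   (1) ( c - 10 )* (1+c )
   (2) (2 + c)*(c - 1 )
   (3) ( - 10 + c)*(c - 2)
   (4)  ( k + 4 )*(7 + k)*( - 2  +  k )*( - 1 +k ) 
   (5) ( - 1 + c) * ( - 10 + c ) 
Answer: 5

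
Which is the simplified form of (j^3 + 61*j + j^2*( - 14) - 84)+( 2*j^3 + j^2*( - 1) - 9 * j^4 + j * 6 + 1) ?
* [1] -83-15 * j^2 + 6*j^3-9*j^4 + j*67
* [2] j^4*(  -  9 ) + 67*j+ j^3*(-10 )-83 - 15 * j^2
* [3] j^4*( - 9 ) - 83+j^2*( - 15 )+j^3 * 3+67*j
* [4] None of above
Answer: 3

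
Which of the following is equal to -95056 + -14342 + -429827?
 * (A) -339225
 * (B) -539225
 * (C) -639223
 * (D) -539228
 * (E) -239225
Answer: B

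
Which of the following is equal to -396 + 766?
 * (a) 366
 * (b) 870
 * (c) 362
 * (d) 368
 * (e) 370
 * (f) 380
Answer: e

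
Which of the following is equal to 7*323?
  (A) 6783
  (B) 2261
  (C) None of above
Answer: B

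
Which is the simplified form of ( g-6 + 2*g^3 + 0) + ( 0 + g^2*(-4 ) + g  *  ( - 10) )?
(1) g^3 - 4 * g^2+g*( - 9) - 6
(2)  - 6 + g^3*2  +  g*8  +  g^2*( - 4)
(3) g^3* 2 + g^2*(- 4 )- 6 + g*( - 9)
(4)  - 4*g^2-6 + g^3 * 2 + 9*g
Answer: 3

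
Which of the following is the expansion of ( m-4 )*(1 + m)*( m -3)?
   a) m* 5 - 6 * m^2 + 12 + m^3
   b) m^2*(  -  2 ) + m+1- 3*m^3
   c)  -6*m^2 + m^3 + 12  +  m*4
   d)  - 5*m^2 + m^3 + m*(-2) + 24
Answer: a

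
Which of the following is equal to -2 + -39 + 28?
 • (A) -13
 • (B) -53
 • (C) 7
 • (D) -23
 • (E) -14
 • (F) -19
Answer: A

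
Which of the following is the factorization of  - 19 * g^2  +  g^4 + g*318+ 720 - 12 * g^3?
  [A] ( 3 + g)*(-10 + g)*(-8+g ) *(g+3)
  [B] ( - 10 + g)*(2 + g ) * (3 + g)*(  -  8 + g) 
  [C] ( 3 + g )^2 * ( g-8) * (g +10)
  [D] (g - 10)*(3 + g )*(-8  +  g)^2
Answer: A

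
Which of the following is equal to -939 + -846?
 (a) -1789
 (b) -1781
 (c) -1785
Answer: c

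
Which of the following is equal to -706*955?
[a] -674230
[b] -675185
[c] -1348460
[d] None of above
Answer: a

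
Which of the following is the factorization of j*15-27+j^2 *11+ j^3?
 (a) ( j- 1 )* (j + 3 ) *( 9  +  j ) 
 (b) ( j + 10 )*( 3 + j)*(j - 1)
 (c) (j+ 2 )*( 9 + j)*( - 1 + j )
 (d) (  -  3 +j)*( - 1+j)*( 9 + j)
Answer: a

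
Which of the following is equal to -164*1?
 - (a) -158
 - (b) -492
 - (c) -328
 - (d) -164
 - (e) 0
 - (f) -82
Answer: d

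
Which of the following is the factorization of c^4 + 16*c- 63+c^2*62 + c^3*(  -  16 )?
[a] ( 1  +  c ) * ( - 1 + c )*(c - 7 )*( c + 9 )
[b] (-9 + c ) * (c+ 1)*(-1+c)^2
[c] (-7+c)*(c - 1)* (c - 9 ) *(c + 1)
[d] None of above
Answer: c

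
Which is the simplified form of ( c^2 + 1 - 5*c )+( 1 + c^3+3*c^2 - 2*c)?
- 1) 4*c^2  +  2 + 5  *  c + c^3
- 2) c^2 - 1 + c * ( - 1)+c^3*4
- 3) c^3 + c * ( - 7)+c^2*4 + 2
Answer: 3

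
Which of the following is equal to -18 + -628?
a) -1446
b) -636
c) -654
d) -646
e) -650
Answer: d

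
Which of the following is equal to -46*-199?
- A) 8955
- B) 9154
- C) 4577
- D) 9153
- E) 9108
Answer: B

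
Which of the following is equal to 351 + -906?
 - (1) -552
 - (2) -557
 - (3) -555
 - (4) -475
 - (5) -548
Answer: 3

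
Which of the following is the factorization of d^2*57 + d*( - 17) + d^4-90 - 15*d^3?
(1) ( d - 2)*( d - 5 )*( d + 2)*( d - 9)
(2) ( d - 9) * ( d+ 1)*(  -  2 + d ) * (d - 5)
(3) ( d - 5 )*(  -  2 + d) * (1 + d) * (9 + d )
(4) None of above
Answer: 2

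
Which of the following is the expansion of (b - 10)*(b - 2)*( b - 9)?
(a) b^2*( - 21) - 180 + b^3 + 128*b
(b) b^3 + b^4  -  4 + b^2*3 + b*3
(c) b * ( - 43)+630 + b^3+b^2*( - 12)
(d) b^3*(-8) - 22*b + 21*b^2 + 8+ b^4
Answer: a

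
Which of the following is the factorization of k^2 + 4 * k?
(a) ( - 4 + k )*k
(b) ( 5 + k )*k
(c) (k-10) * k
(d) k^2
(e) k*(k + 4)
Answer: e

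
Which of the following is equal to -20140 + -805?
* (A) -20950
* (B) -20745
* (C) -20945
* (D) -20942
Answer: C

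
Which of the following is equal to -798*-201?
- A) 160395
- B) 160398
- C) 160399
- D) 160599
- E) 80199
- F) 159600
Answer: B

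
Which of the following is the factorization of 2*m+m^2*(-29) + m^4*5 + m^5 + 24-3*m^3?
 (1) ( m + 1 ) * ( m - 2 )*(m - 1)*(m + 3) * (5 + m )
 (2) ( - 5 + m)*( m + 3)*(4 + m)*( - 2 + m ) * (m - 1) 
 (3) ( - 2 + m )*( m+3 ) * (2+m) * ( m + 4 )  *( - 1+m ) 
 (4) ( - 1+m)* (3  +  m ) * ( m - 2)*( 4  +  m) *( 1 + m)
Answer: 4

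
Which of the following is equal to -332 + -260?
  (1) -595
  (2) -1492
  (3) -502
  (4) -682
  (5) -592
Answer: 5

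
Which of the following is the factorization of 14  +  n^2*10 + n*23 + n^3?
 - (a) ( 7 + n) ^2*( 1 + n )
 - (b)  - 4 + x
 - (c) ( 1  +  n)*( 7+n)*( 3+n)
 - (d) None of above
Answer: d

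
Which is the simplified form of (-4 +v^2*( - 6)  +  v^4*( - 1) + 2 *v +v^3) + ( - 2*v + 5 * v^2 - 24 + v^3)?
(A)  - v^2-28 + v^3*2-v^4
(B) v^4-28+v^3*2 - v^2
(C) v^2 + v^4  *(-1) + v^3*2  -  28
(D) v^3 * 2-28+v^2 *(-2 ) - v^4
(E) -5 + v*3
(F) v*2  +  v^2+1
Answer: A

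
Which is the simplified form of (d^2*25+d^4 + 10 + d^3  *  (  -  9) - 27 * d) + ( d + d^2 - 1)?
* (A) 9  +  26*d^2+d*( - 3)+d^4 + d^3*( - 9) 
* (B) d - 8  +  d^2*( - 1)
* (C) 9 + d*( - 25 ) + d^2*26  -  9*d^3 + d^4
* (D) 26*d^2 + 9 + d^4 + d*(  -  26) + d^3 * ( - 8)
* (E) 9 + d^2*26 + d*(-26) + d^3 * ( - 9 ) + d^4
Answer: E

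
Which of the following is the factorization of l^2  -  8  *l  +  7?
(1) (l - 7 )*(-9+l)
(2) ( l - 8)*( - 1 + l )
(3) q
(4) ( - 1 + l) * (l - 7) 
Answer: 4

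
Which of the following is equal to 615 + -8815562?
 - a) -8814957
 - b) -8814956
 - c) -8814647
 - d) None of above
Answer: d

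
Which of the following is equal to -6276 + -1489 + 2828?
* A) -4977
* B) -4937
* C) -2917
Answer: B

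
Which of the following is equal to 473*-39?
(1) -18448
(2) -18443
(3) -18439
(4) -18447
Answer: 4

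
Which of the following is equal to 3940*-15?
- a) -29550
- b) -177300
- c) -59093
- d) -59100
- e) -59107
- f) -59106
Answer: d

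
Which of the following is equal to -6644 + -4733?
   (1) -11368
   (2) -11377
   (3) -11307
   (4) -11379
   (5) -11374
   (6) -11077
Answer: 2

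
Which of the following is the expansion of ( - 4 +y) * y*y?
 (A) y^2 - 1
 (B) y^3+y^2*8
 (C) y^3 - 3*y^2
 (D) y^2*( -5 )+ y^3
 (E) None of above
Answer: E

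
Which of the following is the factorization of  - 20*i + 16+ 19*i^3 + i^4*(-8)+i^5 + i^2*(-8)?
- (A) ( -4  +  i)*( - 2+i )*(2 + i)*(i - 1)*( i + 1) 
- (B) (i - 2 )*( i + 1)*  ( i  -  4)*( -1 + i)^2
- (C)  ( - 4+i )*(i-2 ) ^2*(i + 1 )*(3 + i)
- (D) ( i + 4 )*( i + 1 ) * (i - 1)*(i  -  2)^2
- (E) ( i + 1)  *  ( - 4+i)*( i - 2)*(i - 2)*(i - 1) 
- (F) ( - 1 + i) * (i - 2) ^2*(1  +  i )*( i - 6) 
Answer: E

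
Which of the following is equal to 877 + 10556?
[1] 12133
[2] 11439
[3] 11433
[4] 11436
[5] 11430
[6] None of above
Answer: 3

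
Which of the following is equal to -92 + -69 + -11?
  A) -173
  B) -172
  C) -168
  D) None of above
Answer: B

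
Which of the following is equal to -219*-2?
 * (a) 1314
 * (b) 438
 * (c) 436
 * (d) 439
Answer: b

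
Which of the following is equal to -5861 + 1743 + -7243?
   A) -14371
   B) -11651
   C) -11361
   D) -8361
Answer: C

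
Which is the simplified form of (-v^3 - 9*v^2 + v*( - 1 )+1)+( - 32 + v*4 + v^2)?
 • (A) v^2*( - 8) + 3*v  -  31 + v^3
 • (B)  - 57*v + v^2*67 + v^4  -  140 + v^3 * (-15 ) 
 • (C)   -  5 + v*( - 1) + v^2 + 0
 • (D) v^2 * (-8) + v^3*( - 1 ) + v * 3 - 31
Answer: D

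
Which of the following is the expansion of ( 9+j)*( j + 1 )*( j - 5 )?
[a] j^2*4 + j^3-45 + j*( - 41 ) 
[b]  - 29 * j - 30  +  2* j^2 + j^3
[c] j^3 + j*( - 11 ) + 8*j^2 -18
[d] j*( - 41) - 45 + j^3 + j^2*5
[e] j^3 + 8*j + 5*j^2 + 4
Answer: d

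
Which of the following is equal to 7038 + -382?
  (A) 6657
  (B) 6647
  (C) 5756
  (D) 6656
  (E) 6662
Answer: D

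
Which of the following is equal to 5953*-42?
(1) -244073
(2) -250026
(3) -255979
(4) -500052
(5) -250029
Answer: 2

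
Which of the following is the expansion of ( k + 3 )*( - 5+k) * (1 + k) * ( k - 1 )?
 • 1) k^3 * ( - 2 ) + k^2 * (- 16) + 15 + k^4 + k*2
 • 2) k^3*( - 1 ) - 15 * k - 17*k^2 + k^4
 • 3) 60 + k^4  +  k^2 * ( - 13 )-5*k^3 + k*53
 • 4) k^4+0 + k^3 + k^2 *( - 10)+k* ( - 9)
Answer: 1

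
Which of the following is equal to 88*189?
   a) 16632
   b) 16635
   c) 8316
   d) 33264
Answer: a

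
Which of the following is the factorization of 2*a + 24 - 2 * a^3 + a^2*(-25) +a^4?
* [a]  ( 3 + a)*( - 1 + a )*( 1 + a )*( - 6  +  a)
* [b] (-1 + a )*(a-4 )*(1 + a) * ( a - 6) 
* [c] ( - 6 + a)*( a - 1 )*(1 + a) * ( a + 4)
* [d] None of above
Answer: c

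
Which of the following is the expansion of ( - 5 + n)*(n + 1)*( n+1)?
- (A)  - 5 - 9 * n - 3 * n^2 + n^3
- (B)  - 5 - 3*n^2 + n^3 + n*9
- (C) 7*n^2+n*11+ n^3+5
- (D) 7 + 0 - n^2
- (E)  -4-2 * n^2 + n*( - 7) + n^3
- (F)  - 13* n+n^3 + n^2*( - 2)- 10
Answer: A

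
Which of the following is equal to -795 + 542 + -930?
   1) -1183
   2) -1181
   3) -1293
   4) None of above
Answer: 1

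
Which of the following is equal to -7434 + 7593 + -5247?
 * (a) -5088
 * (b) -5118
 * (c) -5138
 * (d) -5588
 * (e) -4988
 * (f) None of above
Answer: a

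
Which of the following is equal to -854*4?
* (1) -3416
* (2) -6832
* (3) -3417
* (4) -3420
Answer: 1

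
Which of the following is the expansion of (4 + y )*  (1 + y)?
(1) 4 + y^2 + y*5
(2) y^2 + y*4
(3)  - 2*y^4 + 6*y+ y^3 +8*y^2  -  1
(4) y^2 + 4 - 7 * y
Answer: 1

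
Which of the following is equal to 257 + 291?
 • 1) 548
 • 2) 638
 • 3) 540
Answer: 1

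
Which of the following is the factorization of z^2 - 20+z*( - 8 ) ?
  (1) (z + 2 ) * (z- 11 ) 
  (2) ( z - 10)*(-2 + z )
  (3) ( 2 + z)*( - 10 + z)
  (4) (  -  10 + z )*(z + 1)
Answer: 3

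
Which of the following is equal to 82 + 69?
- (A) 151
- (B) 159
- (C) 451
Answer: A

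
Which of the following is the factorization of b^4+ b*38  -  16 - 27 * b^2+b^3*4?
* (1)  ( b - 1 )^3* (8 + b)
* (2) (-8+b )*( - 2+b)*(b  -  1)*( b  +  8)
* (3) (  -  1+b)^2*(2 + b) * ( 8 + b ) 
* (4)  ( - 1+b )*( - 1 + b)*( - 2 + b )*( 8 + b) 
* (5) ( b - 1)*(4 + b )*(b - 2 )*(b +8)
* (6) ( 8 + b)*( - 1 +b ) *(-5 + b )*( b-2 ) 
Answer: 4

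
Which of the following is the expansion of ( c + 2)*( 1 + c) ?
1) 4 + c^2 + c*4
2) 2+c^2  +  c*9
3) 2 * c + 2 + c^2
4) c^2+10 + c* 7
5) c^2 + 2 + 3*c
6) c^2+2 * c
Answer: 5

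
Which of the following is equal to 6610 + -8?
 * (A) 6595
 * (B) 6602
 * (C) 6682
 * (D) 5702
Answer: B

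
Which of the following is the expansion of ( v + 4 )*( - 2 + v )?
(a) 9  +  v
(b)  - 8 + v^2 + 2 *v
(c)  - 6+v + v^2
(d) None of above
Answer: b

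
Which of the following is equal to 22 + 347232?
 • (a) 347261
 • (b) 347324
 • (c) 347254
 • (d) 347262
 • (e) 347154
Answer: c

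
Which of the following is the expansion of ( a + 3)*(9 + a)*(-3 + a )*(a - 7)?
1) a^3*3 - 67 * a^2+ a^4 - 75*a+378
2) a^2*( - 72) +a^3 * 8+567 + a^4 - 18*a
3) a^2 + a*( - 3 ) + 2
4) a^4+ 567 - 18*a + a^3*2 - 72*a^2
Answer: 4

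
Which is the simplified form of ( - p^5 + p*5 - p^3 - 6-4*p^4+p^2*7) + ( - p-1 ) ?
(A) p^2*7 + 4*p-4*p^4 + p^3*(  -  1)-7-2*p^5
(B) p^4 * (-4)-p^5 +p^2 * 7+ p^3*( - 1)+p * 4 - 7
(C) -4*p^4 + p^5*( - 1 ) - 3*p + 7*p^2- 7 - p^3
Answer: B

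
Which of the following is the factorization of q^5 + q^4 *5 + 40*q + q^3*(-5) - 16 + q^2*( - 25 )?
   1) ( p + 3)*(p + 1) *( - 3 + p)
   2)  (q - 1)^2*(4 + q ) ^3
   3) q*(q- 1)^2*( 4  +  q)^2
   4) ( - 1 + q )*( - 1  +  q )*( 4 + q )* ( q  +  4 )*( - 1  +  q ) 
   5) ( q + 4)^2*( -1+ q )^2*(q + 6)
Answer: 4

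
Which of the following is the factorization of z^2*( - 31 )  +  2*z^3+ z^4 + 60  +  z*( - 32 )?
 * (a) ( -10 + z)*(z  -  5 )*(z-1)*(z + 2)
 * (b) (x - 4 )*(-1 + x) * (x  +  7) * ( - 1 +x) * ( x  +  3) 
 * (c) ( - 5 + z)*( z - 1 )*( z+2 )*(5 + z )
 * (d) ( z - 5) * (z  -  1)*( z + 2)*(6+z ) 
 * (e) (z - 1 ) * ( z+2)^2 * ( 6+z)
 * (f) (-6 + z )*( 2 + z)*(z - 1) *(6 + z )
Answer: d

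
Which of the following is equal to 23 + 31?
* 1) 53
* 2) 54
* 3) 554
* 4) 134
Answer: 2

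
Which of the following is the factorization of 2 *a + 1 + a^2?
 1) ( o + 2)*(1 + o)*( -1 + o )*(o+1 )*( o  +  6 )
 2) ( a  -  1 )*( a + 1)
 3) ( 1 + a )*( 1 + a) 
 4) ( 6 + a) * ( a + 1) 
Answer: 3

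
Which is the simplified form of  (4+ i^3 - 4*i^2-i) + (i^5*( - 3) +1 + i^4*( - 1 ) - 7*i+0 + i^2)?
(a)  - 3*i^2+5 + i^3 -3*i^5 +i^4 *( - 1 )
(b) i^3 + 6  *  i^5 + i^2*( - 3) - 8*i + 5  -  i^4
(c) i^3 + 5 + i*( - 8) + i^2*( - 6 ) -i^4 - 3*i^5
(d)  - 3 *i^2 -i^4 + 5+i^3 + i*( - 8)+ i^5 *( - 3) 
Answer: d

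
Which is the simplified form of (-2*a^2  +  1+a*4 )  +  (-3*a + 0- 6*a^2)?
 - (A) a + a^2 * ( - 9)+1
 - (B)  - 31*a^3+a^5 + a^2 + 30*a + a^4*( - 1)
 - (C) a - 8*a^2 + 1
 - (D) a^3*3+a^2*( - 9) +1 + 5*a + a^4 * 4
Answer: C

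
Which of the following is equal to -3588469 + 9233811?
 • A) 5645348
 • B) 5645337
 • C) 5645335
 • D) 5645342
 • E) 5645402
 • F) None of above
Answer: D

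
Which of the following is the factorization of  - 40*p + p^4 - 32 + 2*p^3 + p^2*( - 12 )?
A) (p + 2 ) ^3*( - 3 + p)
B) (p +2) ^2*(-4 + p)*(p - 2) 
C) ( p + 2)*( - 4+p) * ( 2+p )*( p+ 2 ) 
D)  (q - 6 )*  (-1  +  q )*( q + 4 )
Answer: C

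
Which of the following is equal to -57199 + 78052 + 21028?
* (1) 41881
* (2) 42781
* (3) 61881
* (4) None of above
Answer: 1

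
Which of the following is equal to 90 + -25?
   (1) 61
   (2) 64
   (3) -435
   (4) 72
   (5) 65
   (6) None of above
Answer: 5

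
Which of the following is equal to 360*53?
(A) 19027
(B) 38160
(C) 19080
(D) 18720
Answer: C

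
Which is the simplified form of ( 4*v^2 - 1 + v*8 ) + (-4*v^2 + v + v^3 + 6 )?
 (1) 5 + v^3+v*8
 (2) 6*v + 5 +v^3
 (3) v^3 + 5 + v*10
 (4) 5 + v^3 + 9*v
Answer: 4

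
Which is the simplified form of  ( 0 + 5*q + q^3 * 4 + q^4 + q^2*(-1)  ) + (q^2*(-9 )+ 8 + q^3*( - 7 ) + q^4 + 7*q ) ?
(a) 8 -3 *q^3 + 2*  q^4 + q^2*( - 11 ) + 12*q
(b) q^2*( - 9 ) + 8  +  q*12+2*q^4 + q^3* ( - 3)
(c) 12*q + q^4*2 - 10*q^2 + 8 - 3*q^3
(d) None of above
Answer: c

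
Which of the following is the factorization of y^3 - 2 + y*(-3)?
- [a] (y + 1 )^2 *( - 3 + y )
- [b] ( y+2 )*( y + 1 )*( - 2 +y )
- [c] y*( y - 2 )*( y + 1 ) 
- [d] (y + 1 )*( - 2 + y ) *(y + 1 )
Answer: d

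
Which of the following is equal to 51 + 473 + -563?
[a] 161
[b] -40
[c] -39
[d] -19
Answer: c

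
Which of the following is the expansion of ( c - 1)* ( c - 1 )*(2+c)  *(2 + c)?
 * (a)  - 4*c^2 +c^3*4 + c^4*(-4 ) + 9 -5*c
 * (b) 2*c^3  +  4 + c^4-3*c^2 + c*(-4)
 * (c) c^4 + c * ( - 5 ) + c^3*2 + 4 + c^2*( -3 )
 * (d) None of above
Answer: b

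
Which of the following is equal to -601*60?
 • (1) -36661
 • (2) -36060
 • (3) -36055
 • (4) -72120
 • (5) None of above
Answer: 2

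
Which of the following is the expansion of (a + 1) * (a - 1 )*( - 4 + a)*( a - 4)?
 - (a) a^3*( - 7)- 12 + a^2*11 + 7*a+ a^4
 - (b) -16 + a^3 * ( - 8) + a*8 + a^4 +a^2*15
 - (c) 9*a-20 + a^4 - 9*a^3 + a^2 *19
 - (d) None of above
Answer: b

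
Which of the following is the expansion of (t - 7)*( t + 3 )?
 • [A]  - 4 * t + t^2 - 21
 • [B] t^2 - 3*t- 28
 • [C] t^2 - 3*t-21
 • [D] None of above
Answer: A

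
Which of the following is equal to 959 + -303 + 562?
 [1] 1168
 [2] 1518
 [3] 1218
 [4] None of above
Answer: 3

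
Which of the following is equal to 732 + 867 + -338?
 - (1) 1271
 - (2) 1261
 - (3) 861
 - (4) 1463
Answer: 2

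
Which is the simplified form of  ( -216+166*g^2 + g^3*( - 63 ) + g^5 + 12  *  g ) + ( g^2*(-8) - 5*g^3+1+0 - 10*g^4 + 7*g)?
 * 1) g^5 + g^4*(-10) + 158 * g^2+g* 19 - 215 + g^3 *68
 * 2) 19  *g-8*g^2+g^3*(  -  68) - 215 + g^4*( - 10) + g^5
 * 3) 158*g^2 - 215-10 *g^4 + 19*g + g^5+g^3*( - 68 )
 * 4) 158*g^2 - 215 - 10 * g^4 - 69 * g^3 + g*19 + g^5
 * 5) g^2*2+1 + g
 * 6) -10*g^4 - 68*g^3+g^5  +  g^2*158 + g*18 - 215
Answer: 3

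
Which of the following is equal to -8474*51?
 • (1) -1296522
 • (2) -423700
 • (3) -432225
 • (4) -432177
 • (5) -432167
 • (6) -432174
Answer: 6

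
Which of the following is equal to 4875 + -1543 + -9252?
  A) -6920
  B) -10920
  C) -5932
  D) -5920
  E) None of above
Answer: D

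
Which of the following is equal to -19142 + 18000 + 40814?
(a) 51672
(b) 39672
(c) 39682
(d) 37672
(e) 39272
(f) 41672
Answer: b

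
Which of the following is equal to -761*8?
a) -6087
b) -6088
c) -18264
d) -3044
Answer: b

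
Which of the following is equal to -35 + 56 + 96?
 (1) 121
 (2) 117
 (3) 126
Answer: 2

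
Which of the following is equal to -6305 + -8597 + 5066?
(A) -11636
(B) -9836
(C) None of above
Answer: B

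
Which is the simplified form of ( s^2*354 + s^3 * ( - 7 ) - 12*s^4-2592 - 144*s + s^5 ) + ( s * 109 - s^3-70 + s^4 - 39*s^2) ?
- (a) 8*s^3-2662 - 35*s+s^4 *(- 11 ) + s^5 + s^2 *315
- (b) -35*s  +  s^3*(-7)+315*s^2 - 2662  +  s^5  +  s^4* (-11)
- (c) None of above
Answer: c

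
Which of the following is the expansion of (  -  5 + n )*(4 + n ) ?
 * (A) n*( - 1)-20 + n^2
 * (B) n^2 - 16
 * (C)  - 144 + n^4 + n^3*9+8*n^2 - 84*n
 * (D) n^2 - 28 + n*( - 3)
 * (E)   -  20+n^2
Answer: A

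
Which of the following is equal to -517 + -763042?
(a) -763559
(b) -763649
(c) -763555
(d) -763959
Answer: a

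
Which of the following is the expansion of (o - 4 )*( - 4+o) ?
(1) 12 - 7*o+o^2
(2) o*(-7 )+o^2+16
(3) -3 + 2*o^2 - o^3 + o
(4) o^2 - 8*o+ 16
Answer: 4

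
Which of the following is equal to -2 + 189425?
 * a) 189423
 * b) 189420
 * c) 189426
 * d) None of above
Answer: a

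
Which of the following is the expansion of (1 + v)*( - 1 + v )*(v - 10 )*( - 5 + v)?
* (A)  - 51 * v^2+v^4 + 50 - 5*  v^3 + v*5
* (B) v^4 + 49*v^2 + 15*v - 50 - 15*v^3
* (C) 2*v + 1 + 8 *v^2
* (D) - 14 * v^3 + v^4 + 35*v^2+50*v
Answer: B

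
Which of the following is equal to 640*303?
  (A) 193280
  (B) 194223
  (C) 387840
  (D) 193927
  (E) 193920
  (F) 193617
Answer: E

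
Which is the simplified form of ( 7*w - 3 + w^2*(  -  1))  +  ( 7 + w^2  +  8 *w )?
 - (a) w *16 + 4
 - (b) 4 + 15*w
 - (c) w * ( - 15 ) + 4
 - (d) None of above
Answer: b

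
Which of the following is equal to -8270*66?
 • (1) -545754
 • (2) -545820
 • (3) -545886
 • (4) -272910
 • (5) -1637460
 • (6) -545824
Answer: 2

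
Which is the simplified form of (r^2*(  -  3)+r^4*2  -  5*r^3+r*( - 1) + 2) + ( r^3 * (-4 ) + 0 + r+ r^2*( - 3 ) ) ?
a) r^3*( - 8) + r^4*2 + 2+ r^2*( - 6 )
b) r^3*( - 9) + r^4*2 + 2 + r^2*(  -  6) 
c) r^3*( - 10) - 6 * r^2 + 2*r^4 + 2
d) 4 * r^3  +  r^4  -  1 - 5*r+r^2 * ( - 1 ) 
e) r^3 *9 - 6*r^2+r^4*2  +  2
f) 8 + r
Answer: b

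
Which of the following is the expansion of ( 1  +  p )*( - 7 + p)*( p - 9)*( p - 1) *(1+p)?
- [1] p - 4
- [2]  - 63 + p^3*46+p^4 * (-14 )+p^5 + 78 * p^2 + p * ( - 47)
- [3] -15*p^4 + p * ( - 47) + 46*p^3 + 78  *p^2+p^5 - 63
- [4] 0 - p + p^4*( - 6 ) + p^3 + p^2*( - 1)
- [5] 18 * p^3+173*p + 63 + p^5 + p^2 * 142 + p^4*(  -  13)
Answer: 3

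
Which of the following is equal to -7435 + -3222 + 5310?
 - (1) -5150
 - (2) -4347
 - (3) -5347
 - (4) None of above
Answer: 3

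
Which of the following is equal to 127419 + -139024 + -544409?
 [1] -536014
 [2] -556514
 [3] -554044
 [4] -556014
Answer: 4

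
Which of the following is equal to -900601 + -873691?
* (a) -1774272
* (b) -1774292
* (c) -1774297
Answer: b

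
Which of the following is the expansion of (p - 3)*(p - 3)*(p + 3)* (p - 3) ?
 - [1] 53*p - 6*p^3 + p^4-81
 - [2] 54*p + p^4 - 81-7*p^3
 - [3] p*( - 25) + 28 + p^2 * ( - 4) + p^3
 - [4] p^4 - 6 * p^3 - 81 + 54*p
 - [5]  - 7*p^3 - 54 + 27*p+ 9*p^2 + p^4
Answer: 4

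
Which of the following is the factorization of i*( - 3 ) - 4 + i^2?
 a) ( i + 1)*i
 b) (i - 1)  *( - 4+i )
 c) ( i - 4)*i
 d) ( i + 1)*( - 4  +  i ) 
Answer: d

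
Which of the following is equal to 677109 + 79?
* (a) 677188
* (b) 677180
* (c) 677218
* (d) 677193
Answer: a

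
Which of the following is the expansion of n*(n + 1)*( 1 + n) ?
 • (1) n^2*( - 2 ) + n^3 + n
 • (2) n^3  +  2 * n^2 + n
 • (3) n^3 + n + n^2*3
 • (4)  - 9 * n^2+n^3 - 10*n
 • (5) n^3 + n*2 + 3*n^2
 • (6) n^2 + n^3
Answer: 2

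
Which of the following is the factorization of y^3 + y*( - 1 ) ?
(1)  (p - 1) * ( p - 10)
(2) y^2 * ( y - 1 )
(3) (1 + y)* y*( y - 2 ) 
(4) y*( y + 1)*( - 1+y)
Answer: 4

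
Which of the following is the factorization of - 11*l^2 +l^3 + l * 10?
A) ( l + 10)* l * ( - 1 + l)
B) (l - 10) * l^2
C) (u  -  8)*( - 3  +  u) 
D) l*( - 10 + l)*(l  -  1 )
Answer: D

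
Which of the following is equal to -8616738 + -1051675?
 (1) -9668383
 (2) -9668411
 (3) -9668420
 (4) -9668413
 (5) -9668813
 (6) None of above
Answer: 4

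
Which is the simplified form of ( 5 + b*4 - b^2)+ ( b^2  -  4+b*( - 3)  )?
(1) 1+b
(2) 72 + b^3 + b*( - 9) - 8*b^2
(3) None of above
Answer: 1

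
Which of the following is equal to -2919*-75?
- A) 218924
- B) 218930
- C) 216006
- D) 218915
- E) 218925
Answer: E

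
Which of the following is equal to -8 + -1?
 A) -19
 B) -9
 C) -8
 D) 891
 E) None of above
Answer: B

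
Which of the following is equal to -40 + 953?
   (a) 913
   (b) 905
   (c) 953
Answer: a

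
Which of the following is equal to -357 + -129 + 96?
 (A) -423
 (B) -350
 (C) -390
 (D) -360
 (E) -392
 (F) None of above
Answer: C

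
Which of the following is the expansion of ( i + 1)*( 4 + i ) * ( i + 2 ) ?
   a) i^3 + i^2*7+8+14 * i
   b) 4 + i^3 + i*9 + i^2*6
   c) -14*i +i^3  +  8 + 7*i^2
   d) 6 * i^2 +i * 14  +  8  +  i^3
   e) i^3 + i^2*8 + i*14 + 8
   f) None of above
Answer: a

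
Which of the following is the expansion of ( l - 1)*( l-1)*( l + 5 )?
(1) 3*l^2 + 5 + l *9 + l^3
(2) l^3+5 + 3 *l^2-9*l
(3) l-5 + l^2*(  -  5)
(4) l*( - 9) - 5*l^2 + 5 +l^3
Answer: 2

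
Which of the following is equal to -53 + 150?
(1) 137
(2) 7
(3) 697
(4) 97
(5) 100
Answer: 4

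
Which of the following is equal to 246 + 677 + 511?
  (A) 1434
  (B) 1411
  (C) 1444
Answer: A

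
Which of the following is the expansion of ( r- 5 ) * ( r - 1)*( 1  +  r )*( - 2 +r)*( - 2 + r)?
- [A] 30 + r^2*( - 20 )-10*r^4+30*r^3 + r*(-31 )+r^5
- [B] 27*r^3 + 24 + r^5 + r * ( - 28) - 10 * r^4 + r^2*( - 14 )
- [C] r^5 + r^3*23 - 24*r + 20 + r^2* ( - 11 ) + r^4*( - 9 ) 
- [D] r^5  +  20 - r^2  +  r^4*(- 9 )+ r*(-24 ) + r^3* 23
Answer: C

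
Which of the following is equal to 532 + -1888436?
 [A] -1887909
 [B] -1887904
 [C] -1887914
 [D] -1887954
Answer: B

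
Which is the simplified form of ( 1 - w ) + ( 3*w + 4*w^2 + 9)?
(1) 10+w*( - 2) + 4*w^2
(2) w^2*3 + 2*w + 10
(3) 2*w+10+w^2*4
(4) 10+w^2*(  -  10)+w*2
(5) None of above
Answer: 3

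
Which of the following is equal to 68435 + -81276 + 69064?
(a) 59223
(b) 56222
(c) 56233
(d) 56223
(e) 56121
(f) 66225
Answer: d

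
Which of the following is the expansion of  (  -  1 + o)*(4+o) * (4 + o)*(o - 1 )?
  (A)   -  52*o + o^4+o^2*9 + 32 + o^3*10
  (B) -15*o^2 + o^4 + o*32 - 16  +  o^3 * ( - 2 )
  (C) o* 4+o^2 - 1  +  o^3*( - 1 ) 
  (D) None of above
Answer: D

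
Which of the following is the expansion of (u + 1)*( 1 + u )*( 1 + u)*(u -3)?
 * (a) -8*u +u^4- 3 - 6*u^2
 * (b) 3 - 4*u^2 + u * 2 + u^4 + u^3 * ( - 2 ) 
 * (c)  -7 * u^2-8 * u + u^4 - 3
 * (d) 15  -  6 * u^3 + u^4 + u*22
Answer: a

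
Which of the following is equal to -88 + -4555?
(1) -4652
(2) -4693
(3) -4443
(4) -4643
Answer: 4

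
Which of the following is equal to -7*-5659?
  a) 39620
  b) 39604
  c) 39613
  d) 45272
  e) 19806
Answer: c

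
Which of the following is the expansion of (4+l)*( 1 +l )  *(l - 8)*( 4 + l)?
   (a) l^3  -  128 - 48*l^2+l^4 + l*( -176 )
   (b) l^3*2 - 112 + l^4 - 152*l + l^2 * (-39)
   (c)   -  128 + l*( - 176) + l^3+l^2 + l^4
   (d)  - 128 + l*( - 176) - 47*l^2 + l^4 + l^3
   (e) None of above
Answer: a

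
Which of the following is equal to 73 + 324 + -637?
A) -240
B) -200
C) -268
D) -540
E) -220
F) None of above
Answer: A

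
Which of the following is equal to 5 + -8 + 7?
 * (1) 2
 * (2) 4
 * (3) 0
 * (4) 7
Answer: 2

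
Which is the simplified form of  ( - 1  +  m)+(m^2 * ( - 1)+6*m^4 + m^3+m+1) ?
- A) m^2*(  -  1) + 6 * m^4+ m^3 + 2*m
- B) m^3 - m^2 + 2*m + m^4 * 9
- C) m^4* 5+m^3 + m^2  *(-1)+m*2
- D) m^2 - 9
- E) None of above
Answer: A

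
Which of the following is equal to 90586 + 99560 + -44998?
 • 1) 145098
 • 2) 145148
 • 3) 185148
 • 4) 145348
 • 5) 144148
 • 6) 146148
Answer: 2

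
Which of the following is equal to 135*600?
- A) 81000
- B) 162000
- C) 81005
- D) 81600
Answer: A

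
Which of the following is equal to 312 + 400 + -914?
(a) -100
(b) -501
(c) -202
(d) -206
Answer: c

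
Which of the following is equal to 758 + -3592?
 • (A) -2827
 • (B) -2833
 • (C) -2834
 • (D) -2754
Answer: C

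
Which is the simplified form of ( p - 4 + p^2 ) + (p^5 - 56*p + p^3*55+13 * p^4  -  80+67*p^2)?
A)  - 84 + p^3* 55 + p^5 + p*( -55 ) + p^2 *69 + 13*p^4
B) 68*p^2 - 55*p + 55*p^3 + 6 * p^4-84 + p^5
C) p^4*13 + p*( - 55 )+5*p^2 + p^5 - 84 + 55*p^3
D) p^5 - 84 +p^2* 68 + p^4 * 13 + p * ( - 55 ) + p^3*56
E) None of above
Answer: E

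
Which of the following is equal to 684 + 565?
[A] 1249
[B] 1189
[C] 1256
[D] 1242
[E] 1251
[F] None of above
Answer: A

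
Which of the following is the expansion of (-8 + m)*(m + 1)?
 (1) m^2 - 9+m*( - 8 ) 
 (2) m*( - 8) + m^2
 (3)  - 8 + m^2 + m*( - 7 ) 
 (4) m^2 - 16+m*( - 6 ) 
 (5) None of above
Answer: 3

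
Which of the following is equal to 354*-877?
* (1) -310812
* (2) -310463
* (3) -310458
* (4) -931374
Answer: 3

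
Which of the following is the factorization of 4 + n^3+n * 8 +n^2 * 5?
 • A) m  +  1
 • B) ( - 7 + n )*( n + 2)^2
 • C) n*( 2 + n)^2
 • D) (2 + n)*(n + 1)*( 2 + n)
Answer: D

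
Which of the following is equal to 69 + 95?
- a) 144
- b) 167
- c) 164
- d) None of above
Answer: c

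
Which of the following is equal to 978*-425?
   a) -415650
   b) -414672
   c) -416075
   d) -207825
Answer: a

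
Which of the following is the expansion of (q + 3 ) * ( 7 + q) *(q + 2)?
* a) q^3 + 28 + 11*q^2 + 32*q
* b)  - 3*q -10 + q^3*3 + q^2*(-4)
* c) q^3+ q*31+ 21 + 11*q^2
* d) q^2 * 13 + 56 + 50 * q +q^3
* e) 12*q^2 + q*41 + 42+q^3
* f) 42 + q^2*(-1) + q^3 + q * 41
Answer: e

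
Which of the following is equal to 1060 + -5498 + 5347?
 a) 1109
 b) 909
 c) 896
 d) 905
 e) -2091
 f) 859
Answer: b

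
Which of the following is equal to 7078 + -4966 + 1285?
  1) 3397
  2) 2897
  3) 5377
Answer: 1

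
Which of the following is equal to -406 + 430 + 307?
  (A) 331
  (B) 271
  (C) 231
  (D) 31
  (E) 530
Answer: A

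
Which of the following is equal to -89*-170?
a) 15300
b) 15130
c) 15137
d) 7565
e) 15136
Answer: b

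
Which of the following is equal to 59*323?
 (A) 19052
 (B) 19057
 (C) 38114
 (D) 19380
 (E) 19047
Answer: B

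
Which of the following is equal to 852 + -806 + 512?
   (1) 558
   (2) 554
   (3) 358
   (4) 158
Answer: 1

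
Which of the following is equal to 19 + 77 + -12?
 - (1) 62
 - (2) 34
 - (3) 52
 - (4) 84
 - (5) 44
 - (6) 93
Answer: 4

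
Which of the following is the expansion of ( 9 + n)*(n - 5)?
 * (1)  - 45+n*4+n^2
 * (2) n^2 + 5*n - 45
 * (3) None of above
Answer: 1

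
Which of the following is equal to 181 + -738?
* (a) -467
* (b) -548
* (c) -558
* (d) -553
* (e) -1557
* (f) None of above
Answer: f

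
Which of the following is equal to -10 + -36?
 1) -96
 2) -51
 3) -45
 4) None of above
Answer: 4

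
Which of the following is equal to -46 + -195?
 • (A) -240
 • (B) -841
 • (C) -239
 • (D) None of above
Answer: D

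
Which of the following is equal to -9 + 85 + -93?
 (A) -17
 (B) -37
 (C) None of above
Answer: A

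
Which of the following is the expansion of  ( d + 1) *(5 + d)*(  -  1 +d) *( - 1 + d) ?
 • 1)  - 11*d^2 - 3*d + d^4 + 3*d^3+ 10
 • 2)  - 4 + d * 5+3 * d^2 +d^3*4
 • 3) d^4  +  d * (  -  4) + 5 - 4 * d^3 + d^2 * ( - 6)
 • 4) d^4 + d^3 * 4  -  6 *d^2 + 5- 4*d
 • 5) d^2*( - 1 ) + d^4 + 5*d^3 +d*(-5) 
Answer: 4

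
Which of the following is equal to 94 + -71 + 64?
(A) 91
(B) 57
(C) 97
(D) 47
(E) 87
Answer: E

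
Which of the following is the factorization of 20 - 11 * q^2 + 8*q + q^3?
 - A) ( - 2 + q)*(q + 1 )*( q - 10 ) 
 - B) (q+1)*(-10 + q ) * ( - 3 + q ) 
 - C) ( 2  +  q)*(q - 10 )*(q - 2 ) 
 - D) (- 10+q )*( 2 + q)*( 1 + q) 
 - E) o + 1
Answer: A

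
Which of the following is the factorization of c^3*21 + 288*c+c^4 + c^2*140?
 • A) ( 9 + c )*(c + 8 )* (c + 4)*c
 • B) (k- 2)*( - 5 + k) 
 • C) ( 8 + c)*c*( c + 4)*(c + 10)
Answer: A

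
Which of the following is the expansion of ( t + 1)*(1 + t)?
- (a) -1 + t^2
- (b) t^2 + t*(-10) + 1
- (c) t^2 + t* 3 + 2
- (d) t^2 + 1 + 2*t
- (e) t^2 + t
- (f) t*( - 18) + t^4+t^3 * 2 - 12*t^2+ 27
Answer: d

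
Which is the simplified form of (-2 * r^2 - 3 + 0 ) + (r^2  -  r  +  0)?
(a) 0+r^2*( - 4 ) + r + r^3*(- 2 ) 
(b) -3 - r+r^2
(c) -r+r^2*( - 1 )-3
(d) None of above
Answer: c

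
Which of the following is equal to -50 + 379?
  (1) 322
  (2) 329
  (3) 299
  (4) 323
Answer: 2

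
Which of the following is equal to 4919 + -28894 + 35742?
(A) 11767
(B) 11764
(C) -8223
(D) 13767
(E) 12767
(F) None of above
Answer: A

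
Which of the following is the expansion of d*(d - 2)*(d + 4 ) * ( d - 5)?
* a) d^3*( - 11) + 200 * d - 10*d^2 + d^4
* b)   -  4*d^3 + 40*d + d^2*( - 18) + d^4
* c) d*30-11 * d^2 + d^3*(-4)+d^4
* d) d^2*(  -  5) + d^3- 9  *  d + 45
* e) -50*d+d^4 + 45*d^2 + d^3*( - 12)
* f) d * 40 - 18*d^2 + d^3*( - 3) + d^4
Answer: f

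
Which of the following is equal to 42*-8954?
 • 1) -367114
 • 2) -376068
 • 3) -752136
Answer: 2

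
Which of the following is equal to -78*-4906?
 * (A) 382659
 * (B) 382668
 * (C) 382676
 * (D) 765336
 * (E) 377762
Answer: B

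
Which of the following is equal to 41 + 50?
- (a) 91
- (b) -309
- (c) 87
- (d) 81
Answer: a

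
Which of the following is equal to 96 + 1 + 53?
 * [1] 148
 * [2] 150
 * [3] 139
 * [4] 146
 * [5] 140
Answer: 2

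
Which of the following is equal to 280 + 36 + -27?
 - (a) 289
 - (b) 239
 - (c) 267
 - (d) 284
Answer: a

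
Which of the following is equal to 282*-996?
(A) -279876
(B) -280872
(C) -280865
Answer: B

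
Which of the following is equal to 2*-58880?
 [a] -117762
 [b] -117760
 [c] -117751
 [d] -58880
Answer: b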